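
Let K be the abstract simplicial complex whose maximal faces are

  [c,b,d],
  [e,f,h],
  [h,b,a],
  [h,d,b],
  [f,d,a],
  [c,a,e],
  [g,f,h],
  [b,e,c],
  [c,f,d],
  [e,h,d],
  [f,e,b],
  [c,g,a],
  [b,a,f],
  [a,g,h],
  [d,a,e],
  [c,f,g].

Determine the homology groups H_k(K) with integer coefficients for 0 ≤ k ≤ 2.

H_0 = Z,  H_1 = Z^2,  H_2 = Z.

Order the vertices as a < b < c < d < e < f < g < h. Listing each simplex with vertices in this order, K has dimension 2 with simplices:

  0-simplices (8): a, b, c, d, e, f, g, h
  1-simplices (24): ab, ac, ad, ae, af, ag, ah, bc, bd, be, bf, bh, cd, ce, cf, cg, de, df, dh, ef, eh, fg, fh, gh
  2-simplices (16): abf, abh, ace, acg, ade, adf, agh, bcd, bce, bdh, bef, cdf, cfg, deh, efh, fgh

giving chain groups C_0 ≅ Z^8, C_1 ≅ Z^24, C_2 ≅ Z^16.

∂_1: C_1 → C_0 sends each edge [p,q] (with p < q) to q − p. For instance
  ∂bd = d − b.
This gives a 8×24 integer matrix of rank 7; reducing to Smith normal form yields diagonal entries (1,1,1,1,1,1,1).

Boundary ∂_2: C_2 → C_1 sends each 2-simplex [p,q,r] to [q,r] − [p,r] + [p,q]. For instance
  ∂bce = ce − be + bc,
  ∂abh = bh − ah + ab.
This gives a 24×16 integer matrix of rank 15; reducing to Smith normal form yields diagonal entries (1,1,1,1,1,1,1,1,1,1,1,1,1,1,1).

Computing H_k = (kernel of ∂_k) / (image of ∂_{k+1}):

  H_0: rank C_0 − rank ∂_1 = 8 − 7 = 1, and the invariant factors of ∂_1 are all 1, so H_0 = Z.
  H_1: rank ker ∂_1 − rank ∂_2 = (24 − 7) − 15 = 2, and the invariant factors of ∂_2 are all 1, so H_1 = Z^2.
  H_2: rank ker ∂_2 − rank ∂_3 = (16 − 15) − 0 = 1, and there is no ∂_3, so H_2 = Z.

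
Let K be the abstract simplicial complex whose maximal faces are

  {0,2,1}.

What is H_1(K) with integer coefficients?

We work with the vertex ordering 0 < 1 < 2. The simplices of K, each written with vertices in increasing order, are:

  0-simplices (3): [0], [1], [2]
  1-simplices (3): [0,1], [0,2], [1,2]
  2-simplices (1): [0,1,2]

so the chain groups are C_0 ≅ Z^3, C_1 ≅ Z^3, C_2 ≅ Z^1.

Boundary ∂_1: C_1 → C_0 is given by ∂[p,q] = [q] − [p].
The 3×3 boundary matrix has rank 2 and Smith normal form diag(1,1).

The boundary map ∂_2: C_2 → C_1 sends each 2-simplex [p,q,r] to [q,r] − [p,r] + [p,q]. For instance
  ∂[0,1,2] = [1,2] − [0,2] + [0,1].
The resulting 3×1 matrix has rank 1, and its Smith normal form has invariant factors (1).

From H_k ≅ ker(∂_k) / im(∂_{k+1}) we obtain:

  H_1: rank ker ∂_1 − rank ∂_2 = (3 − 2) − 1 = 0, and the invariant factors of ∂_2 are all 1, so H_1 = 0.

H_1 = 0.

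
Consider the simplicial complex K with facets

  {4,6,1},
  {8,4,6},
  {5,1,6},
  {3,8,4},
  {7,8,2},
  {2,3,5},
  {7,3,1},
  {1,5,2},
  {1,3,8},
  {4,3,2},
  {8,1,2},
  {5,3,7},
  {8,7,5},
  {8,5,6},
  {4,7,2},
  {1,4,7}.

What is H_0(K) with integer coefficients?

H_0 = Z.

K has 8 vertices, 24 edges, 16 triangles.
rank ∂_0 = 0, rank ∂_1 = 7 ⇒ b_0 = 8 − 0 − 7 = 1; all invariant factors of ∂_1 are 1 so no torsion. So H_0 ≅ Z.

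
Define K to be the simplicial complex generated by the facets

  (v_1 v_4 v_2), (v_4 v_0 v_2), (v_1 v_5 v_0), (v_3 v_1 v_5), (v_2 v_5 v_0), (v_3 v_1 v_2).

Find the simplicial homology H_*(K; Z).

H_0 = Z,  H_1 = Z,  H_2 = 0.

Fix the vertex order v_0 < v_1 < v_2 < v_3 < v_4 < v_5 and write every simplex with vertices in increasing order. Then dim K = 2 and the simplices of K are:

  0-simplices (6): [v_0], [v_1], [v_2], [v_3], [v_4], [v_5]
  1-simplices (12): [v_0,v_1], [v_0,v_2], [v_0,v_4], [v_0,v_5], [v_1,v_2], [v_1,v_3], [v_1,v_4], [v_1,v_5], [v_2,v_3], [v_2,v_4], [v_2,v_5], [v_3,v_5]
  2-simplices (6): [v_0,v_1,v_5], [v_0,v_2,v_4], [v_0,v_2,v_5], [v_1,v_2,v_3], [v_1,v_2,v_4], [v_1,v_3,v_5]

Hence C_0 ≅ Z^6, C_1 ≅ Z^12, C_2 ≅ Z^6.

The boundary map ∂_1: C_1 → C_0 maps an edge to its endpoints' difference, ∂[p,q] = q − p.
The 6×12 boundary matrix has rank 5 and Smith normal form diag(1,1,1,1,1).

∂_2: C_2 → C_1 maps a triangle to the signed sum of its edges. For instance
  ∂[v_1,v_2,v_3] = [v_2,v_3] − [v_1,v_3] + [v_1,v_2],
  ∂[v_0,v_2,v_5] = [v_2,v_5] − [v_0,v_5] + [v_0,v_2].
This gives a 12×6 integer matrix of rank 6; reducing to Smith normal form yields diagonal entries (1,1,1,1,1,1).

From H_k ≅ ker(∂_k) / im(∂_{k+1}) we obtain:

  H_0: rank C_0 − rank ∂_1 = 6 − 5 = 1, and the invariant factors of ∂_1 are all 1, so H_0 ≅ Z.
  H_1: rank ker ∂_1 − rank ∂_2 = (12 − 5) − 6 = 1, and the invariant factors of ∂_2 are all 1, so H_1 ≅ Z.
  H_2: rank ker ∂_2 − rank ∂_3 = (6 − 6) − 0 = 0, and there is no ∂_3, so H_2 ≅ 0.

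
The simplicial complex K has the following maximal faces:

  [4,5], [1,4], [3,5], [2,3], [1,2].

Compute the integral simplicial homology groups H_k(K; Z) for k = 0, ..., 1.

Fix the vertex order 1 < 2 < 3 < 4 < 5 and write every simplex with vertices in increasing order. Then dim K = 1 and the simplices of K are:

  0-simplices (5): [1], [2], [3], [4], [5]
  1-simplices (5): [1,2], [1,4], [2,3], [3,5], [4,5]

Hence C_0 ≅ Z^5, C_1 ≅ Z^5.

Boundary ∂_1: C_1 → C_0 sends each edge [p,q] (with p < q) to q − p. For instance
  ∂[3,5] = [5] − [3].
As a 5×5 matrix over Z this has rank 4, with invariant factors (1,1,1,1).

Reading off H_k = ker ∂_k / im ∂_{k+1}:

  H_0: rank C_0 − rank ∂_1 = 5 − 4 = 1, and the invariant factors of ∂_1 are all 1, so H_0 = Z.
  H_1: rank ker ∂_1 − rank ∂_2 = (5 − 4) − 0 = 1, and there is no ∂_2, so H_1 = Z.

H_0 = Z,  H_1 = Z.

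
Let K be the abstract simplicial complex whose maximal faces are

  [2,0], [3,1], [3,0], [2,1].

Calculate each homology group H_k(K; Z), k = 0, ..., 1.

We work with the vertex ordering 0 < 1 < 2 < 3. The simplices of K, each written with vertices in increasing order, are:

  0-simplices (4): [0], [1], [2], [3]
  1-simplices (4): [0,2], [0,3], [1,2], [1,3]

Hence C_0 ≅ Z^4, C_1 ≅ Z^4.

The boundary map ∂_1: C_1 → C_0 sends each edge [p,q] (with p < q) to q − p. For instance
  ∂[0,3] = [3] − [0].
The resulting 4×4 matrix has rank 3, and its Smith normal form has invariant factors (1,1,1).

Computing H_k = (kernel of ∂_k) / (image of ∂_{k+1}):

  H_0: rank C_0 − rank ∂_1 = 4 − 3 = 1, and the invariant factors of ∂_1 are all 1, so H_0 = Z.
  H_1: rank ker ∂_1 − rank ∂_2 = (4 − 3) − 0 = 1, and there is no ∂_2, so H_1 = Z.

(K is a triangulation of the circle S^1.)

H_0 = Z,  H_1 = Z.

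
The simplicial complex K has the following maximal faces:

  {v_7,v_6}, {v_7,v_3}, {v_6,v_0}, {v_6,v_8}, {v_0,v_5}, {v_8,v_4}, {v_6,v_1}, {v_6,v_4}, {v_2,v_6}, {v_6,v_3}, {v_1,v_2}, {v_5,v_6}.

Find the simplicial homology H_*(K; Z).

H_0 = Z,  H_1 = Z^4.

Take the total order v_0 < v_1 < v_2 < v_3 < v_4 < v_5 < v_6 < v_7 < v_8 on the vertex set. Then K (dimension 1) consists of the simplices:

  0-simplices (9): [v_0], [v_1], [v_2], [v_3], [v_4], [v_5], [v_6], [v_7], [v_8]
  1-simplices (12): [v_0,v_5], [v_0,v_6], [v_1,v_2], [v_1,v_6], [v_2,v_6], [v_3,v_6], [v_3,v_7], [v_4,v_6], [v_4,v_8], [v_5,v_6], [v_6,v_7], [v_6,v_8]

Hence C_0 ≅ Z^9, C_1 ≅ Z^12.

∂_1: C_1 → C_0 sends each edge [p,q] (with p < q) to q − p.
The 9×12 boundary matrix has rank 8 and Smith normal form diag(1,1,1,1,1,1,1,1).

Now H_k = ker ∂_k / im ∂_{k+1}, so:

  H_0: rank C_0 − rank ∂_1 = 9 − 8 = 1, and the invariant factors of ∂_1 are all 1, so H_0 = Z.
  H_1: rank ker ∂_1 − rank ∂_2 = (12 − 8) − 0 = 4, and there is no ∂_2, so H_1 = Z^4.

As a check, the Euler characteristic is 9 − 12 = -3, which agrees with 1 − 4 = -3.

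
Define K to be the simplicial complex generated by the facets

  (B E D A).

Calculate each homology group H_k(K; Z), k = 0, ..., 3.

H_0 = Z,  H_1 = 0,  H_2 = 0,  H_3 = 0.

Take the total order A < B < D < E on the vertex set. Then K (dimension 3) consists of the simplices:

  0-simplices (4): A, B, D, E
  1-simplices (6): AB, AD, AE, BD, BE, DE
  2-simplices (4): ABD, ABE, ADE, BDE
  3-simplices (1): ABDE

giving chain groups C_0 ≅ Z^4, C_1 ≅ Z^6, C_2 ≅ Z^4, C_3 ≅ Z^1.

Boundary ∂_1: C_1 → C_0 maps an edge to its endpoints' difference, ∂[p,q] = q − p. For instance
  ∂DE = E − D.
The resulting 4×6 matrix has rank 3, and its Smith normal form has invariant factors (1,1,1).

The boundary map ∂_2: C_2 → C_1 acts by ∂[p,q,r] = [q,r] − [p,r] + [p,q]. For instance
  ∂ABD = BD − AD + AB,
  ∂ABE = BE − AE + AB.
As a 6×4 matrix over Z this has rank 3, with invariant factors (1,1,1).

The boundary map ∂_3: C_3 → C_2 sends each 3-simplex σ to the alternating sum Σ_i (−1)^i (σ with its i-th vertex removed). For instance
  ∂ABDE = BDE − ADE + ABE − ABD.
The resulting 4×1 matrix has rank 1, and its Smith normal form has invariant factors (1).

From H_k ≅ ker(∂_k) / im(∂_{k+1}) we obtain:

  H_0: rank C_0 − rank ∂_1 = 4 − 3 = 1, and the invariant factors of ∂_1 are all 1, so H_0 ≅ Z.
  H_1: rank ker ∂_1 − rank ∂_2 = (6 − 3) − 3 = 0, and the invariant factors of ∂_2 are all 1, so H_1 ≅ 0.
  H_2: rank ker ∂_2 − rank ∂_3 = (4 − 3) − 1 = 0, and the invariant factors of ∂_3 are all 1, so H_2 ≅ 0.
  H_3: rank ker ∂_3 − rank ∂_4 = (1 − 1) − 0 = 0, and there is no ∂_4, so H_3 ≅ 0.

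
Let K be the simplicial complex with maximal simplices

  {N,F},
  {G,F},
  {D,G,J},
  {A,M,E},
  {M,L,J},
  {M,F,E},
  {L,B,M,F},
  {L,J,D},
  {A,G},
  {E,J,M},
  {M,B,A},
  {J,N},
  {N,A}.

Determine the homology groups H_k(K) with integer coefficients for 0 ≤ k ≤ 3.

Order the vertices as A < B < D < E < F < G < J < L < M < N. Listing each simplex with vertices in this order, K has dimension 3 with simplices:

  0-simplices (10): A, B, D, E, F, G, J, L, M, N
  1-simplices (23): AB, AE, AG, AM, AN, BF, BL, BM, DG, DJ, DL, EF, EJ, EM, FG, FL, FM, FN, GJ, JL, JM, JN, LM
  2-simplices (11): ABM, AEM, BFL, BFM, BLM, DGJ, DJL, EFM, EJM, FLM, JLM
  3-simplices (1): BFLM

so the chain groups are C_0 ≅ Z^10, C_1 ≅ Z^23, C_2 ≅ Z^11, C_3 ≅ Z^1.

∂_1: C_1 → C_0 maps an edge to its endpoints' difference, ∂[p,q] = q − p. For instance
  ∂AN = N − A.
This gives a 10×23 integer matrix of rank 9; reducing to Smith normal form yields diagonal entries (1,1,1,1,1,1,1,1,1).

∂_2: C_2 → C_1 maps a triangle to the signed sum of its edges. For instance
  ∂BFM = FM − BM + BF,
  ∂FLM = LM − FM + FL.
This gives a 23×11 integer matrix of rank 10; reducing to Smith normal form yields diagonal entries (1,1,1,1,1,1,1,1,1,1).

The boundary map ∂_3: C_3 → C_2 sends each 3-simplex σ to the alternating sum Σ_i (−1)^i (σ with its i-th vertex removed). For instance
  ∂BFLM = FLM − BLM + BFM − BFL.
This gives a 11×1 integer matrix of rank 1; reducing to Smith normal form yields diagonal entries (1).

From H_k ≅ ker(∂_k) / im(∂_{k+1}) we obtain:

  H_0: rank C_0 − rank ∂_1 = 10 − 9 = 1, and the invariant factors of ∂_1 are all 1, so H_0 = Z.
  H_1: rank ker ∂_1 − rank ∂_2 = (23 − 9) − 10 = 4, and the invariant factors of ∂_2 are all 1, so H_1 = Z^4.
  H_2: rank ker ∂_2 − rank ∂_3 = (11 − 10) − 1 = 0, and the invariant factors of ∂_3 are all 1, so H_2 = 0.
  H_3: rank ker ∂_3 − rank ∂_4 = (1 − 1) − 0 = 0, and there is no ∂_4, so H_3 = 0.

H_0 = Z,  H_1 = Z^4,  H_2 = 0,  H_3 = 0.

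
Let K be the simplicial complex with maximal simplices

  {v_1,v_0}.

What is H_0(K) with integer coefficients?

H_0 = Z.

Order the vertices as v_0 < v_1. Listing each simplex with vertices in this order, K has dimension 1 with simplices:

  0-simplices (2): [v_0], [v_1]
  1-simplices (1): [v_0,v_1]

Hence C_0 ≅ Z^2, C_1 ≅ Z^1.

Boundary ∂_1: C_1 → C_0 is given by ∂[p,q] = [q] − [p].
The resulting 2×1 matrix has rank 1, and its Smith normal form has invariant factors (1).

Computing H_k = (kernel of ∂_k) / (image of ∂_{k+1}):

  H_0: rank C_0 − rank ∂_1 = 2 − 1 = 1, and the invariant factors of ∂_1 are all 1, so H_0 = Z.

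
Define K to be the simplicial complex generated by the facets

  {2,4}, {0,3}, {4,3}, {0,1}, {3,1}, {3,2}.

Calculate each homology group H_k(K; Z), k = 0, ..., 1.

K has 5 vertices, 6 edges.
rank ∂_0 = 0, rank ∂_1 = 4 ⇒ b_0 = 5 − 0 − 4 = 1; all invariant factors of ∂_1 are 1 so no torsion. So H_0 ≅ Z.
rank ∂_1 = 4, rank ∂_2 = 0 ⇒ b_1 = 6 − 4 − 0 = 2. So H_1 ≅ Z^2.

H_0 = Z,  H_1 = Z^2.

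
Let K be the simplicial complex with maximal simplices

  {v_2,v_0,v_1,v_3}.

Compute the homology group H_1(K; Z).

H_1 ≅ 0.

We work with the vertex ordering v_0 < v_1 < v_2 < v_3. The simplices of K, each written with vertices in increasing order, are:

  0-simplices (4): [v_0], [v_1], [v_2], [v_3]
  1-simplices (6): [v_0,v_1], [v_0,v_2], [v_0,v_3], [v_1,v_2], [v_1,v_3], [v_2,v_3]
  2-simplices (4): [v_0,v_1,v_2], [v_0,v_1,v_3], [v_0,v_2,v_3], [v_1,v_2,v_3]
  3-simplices (1): [v_0,v_1,v_2,v_3]

so the chain groups are C_0 ≅ Z^4, C_1 ≅ Z^6, C_2 ≅ Z^4, C_3 ≅ Z^1.

The boundary map ∂_1: C_1 → C_0 sends each edge [p,q] (with p < q) to q − p.
This gives a 4×6 integer matrix of rank 3; reducing to Smith normal form yields diagonal entries (1,1,1).

Boundary ∂_2: C_2 → C_1 acts by ∂[p,q,r] = [q,r] − [p,r] + [p,q]. For instance
  ∂[v_0,v_2,v_3] = [v_2,v_3] − [v_0,v_3] + [v_0,v_2],
  ∂[v_1,v_2,v_3] = [v_2,v_3] − [v_1,v_3] + [v_1,v_2].
This gives a 6×4 integer matrix of rank 3; reducing to Smith normal form yields diagonal entries (1,1,1).

∂_3: C_3 → C_2 sends each 3-simplex σ to the alternating sum Σ_i (−1)^i (σ with its i-th vertex removed). For instance
  ∂[v_0,v_1,v_2,v_3] = [v_1,v_2,v_3] − [v_0,v_2,v_3] + [v_0,v_1,v_3] − [v_0,v_1,v_2].
The 4×1 boundary matrix has rank 1 and Smith normal form diag(1).

From H_k ≅ ker(∂_k) / im(∂_{k+1}) we obtain:

  H_1: rank ker ∂_1 − rank ∂_2 = (6 − 3) − 3 = 0, and the invariant factors of ∂_2 are all 1, so H_1 = 0.

(K is a triangulation of the 3-simplex.)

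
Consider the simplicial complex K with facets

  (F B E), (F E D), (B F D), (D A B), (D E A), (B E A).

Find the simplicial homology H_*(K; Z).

H_0 = Z,  H_1 = 0,  H_2 = Z.

Fix the vertex order A < B < D < E < F and write every simplex with vertices in increasing order. Then dim K = 2 and the simplices of K are:

  0-simplices (5): A, B, D, E, F
  1-simplices (9): AB, AD, AE, BD, BE, BF, DE, DF, EF
  2-simplices (6): ABD, ABE, ADE, BDF, BEF, DEF

Hence C_0 ≅ Z^5, C_1 ≅ Z^9, C_2 ≅ Z^6.

The boundary map ∂_1: C_1 → C_0 is given by ∂[p,q] = [q] − [p].
This gives a 5×9 integer matrix of rank 4; reducing to Smith normal form yields diagonal entries (1,1,1,1).

The boundary map ∂_2: C_2 → C_1 maps a triangle to the signed sum of its edges. For instance
  ∂DEF = EF − DF + DE,
  ∂ABD = BD − AD + AB.
The resulting 9×6 matrix has rank 5, and its Smith normal form has invariant factors (1,1,1,1,1).

Now H_k = ker ∂_k / im ∂_{k+1}, so:

  H_0: rank C_0 − rank ∂_1 = 5 − 4 = 1, and the invariant factors of ∂_1 are all 1, so H_0 = Z.
  H_1: rank ker ∂_1 − rank ∂_2 = (9 − 4) − 5 = 0, and the invariant factors of ∂_2 are all 1, so H_1 = 0.
  H_2: rank ker ∂_2 − rank ∂_3 = (6 − 5) − 0 = 1, and there is no ∂_3, so H_2 = Z.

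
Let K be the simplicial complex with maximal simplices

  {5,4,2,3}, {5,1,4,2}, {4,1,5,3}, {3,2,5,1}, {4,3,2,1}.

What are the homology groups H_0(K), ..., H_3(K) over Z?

H_0 = Z,  H_1 = 0,  H_2 = 0,  H_3 = Z.

Take the total order 1 < 2 < 3 < 4 < 5 on the vertex set. Then K (dimension 3) consists of the simplices:

  0-simplices (5): [1], [2], [3], [4], [5]
  1-simplices (10): [1,2], [1,3], [1,4], [1,5], [2,3], [2,4], [2,5], [3,4], [3,5], [4,5]
  2-simplices (10): [1,2,3], [1,2,4], [1,2,5], [1,3,4], [1,3,5], [1,4,5], [2,3,4], [2,3,5], [2,4,5], [3,4,5]
  3-simplices (5): [1,2,3,4], [1,2,3,5], [1,2,4,5], [1,3,4,5], [2,3,4,5]

giving chain groups C_0 ≅ Z^5, C_1 ≅ Z^10, C_2 ≅ Z^10, C_3 ≅ Z^5.

The boundary map ∂_1: C_1 → C_0 is given by ∂[p,q] = [q] − [p]. For instance
  ∂[1,4] = [4] − [1].
The resulting 5×10 matrix has rank 4, and its Smith normal form has invariant factors (1,1,1,1).

Boundary ∂_2: C_2 → C_1 sends each 2-simplex [p,q,r] to [q,r] − [p,r] + [p,q]. For instance
  ∂[1,2,4] = [2,4] − [1,4] + [1,2],
  ∂[2,3,5] = [3,5] − [2,5] + [2,3].
This gives a 10×10 integer matrix of rank 6; reducing to Smith normal form yields diagonal entries (1,1,1,1,1,1).

∂_3: C_3 → C_2 sends each 3-simplex σ to the alternating sum Σ_i (−1)^i (σ with its i-th vertex removed). For instance
  ∂[1,3,4,5] = [3,4,5] − [1,4,5] + [1,3,5] − [1,3,4],
  ∂[1,2,3,4] = [2,3,4] − [1,3,4] + [1,2,4] − [1,2,3].
As a 10×5 matrix over Z this has rank 4, with invariant factors (1,1,1,1).

Computing H_k = (kernel of ∂_k) / (image of ∂_{k+1}):

  H_0: rank C_0 − rank ∂_1 = 5 − 4 = 1, and the invariant factors of ∂_1 are all 1, so H_0 ≅ Z.
  H_1: rank ker ∂_1 − rank ∂_2 = (10 − 4) − 6 = 0, and the invariant factors of ∂_2 are all 1, so H_1 ≅ 0.
  H_2: rank ker ∂_2 − rank ∂_3 = (10 − 6) − 4 = 0, and the invariant factors of ∂_3 are all 1, so H_2 ≅ 0.
  H_3: rank ker ∂_3 − rank ∂_4 = (5 − 4) − 0 = 1, and there is no ∂_4, so H_3 ≅ Z.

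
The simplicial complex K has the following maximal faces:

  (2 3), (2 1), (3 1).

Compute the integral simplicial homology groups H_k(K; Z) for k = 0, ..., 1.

H_0 = Z,  H_1 = Z.

Order the vertices as 1 < 2 < 3. Listing each simplex with vertices in this order, K has dimension 1 with simplices:

  0-simplices (3): [1], [2], [3]
  1-simplices (3): [1,2], [1,3], [2,3]

Hence C_0 ≅ Z^3, C_1 ≅ Z^3.

The boundary map ∂_1: C_1 → C_0 sends each edge [p,q] (with p < q) to q − p. For instance
  ∂[1,2] = [2] − [1].
As a 3×3 matrix over Z this has rank 2, with invariant factors (1,1).

Reading off H_k = ker ∂_k / im ∂_{k+1}:

  H_0: rank C_0 − rank ∂_1 = 3 − 2 = 1, and the invariant factors of ∂_1 are all 1, so H_0 = Z.
  H_1: rank ker ∂_1 − rank ∂_2 = (3 − 2) − 0 = 1, and there is no ∂_2, so H_1 = Z.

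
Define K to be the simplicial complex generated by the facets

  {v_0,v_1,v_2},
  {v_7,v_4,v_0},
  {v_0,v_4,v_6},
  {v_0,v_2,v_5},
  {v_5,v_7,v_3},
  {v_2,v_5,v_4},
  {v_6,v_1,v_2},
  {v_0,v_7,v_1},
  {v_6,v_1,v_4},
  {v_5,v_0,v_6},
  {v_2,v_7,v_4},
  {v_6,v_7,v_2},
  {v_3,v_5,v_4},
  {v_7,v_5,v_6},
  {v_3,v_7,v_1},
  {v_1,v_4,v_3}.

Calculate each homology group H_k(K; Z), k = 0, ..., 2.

Take the total order v_0 < v_1 < v_2 < v_3 < v_4 < v_5 < v_6 < v_7 on the vertex set. Then K (dimension 2) consists of the simplices:

  0-simplices (8): [v_0], [v_1], [v_2], [v_3], [v_4], [v_5], [v_6], [v_7]
  1-simplices (24): (24 of them)
  2-simplices (16): (16 of them)

so the chain groups are C_0 ≅ Z^8, C_1 ≅ Z^24, C_2 ≅ Z^16.

∂_1: C_1 → C_0 maps an edge to its endpoints' difference, ∂[p,q] = q − p.
As a 8×24 matrix over Z this has rank 7, with invariant factors (1,1,1,1,1,1,1).

Boundary ∂_2: C_2 → C_1 acts by ∂[p,q,r] = [q,r] − [p,r] + [p,q]. For instance
  ∂[v_1,v_3,v_4] = [v_3,v_4] − [v_1,v_4] + [v_1,v_3],
  ∂[v_0,v_4,v_6] = [v_4,v_6] − [v_0,v_6] + [v_0,v_4].
The resulting 24×16 matrix has rank 15, and its Smith normal form has invariant factors (1,1,1,1,1,1,1,1,1,1,1,1,1,1,1).

Now H_k = ker ∂_k / im ∂_{k+1}, so:

  H_0: rank C_0 − rank ∂_1 = 8 − 7 = 1, and the invariant factors of ∂_1 are all 1, so H_0 ≅ Z.
  H_1: rank ker ∂_1 − rank ∂_2 = (24 − 7) − 15 = 2, and the invariant factors of ∂_2 are all 1, so H_1 ≅ Z^2.
  H_2: rank ker ∂_2 − rank ∂_3 = (16 − 15) − 0 = 1, and there is no ∂_3, so H_2 ≅ Z.

As a check, the Euler characteristic is 8 − 24 + 16 = 0, which agrees with 1 − 2 + 1 = 0.

H_0 = Z,  H_1 = Z^2,  H_2 = Z.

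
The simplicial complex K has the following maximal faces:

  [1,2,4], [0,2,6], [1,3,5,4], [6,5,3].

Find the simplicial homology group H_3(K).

H_3 ≅ 0.

We work with the vertex ordering 0 < 1 < 2 < 3 < 4 < 5 < 6. The simplices of K, each written with vertices in increasing order, are:

  0-simplices (7): [0], [1], [2], [3], [4], [5], [6]
  1-simplices (13): [0,2], [0,6], [1,2], [1,3], [1,4], [1,5], [2,4], [2,6], [3,4], [3,5], [3,6], [4,5], [5,6]
  2-simplices (7): [0,2,6], [1,2,4], [1,3,4], [1,3,5], [1,4,5], [3,4,5], [3,5,6]
  3-simplices (1): [1,3,4,5]

giving chain groups C_0 ≅ Z^7, C_1 ≅ Z^13, C_2 ≅ Z^7, C_3 ≅ Z^1.

Boundary ∂_1: C_1 → C_0 maps an edge to its endpoints' difference, ∂[p,q] = q − p. For instance
  ∂[1,2] = [2] − [1].
The 7×13 boundary matrix has rank 6 and Smith normal form diag(1,1,1,1,1,1).

The boundary map ∂_2: C_2 → C_1 sends each 2-simplex [p,q,r] to [q,r] − [p,r] + [p,q]. For instance
  ∂[3,5,6] = [5,6] − [3,6] + [3,5],
  ∂[1,2,4] = [2,4] − [1,4] + [1,2].
This gives a 13×7 integer matrix of rank 6; reducing to Smith normal form yields diagonal entries (1,1,1,1,1,1).

Boundary ∂_3: C_3 → C_2 sends each 3-simplex σ to the alternating sum Σ_i (−1)^i (σ with its i-th vertex removed). For instance
  ∂[1,3,4,5] = [3,4,5] − [1,4,5] + [1,3,5] − [1,3,4].
The 7×1 boundary matrix has rank 1 and Smith normal form diag(1).

Now H_k = ker ∂_k / im ∂_{k+1}, so:

  H_3: rank ker ∂_3 − rank ∂_4 = (1 − 1) − 0 = 0, and there is no ∂_4, so H_3 ≅ 0.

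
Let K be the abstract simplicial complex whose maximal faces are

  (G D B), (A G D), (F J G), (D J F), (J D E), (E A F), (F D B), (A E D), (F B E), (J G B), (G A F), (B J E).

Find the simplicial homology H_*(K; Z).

We work with the vertex ordering A < B < D < E < F < G < J. The simplices of K, each written with vertices in increasing order, are:

  0-simplices (7): A, B, D, E, F, G, J
  1-simplices (18): AD, AE, AF, AG, BD, BE, BF, BG, BJ, DE, DF, DG, DJ, EF, EJ, FG, FJ, GJ
  2-simplices (12): ADE, ADG, AEF, AFG, BDF, BDG, BEF, BEJ, BGJ, DEJ, DFJ, FGJ

giving chain groups C_0 ≅ Z^7, C_1 ≅ Z^18, C_2 ≅ Z^12.

The boundary map ∂_1: C_1 → C_0 maps an edge to its endpoints' difference, ∂[p,q] = q − p. For instance
  ∂DE = E − D.
The 7×18 boundary matrix has rank 6 and Smith normal form diag(1,1,1,1,1,1).

∂_2: C_2 → C_1 maps a triangle to the signed sum of its edges. For instance
  ∂BDG = DG − BG + BD,
  ∂BEF = EF − BF + BE.
The 18×12 boundary matrix has rank 12 and Smith normal form diag(1,1,1,1,1,1,1,1,1,1,1,2).

Reading off H_k = ker ∂_k / im ∂_{k+1}:

  H_0: rank C_0 − rank ∂_1 = 7 − 6 = 1, and the invariant factors of ∂_1 are all 1, so H_0 = Z.
  H_1: rank ker ∂_1 − rank ∂_2 = (18 − 6) − 12 = 0, and ∂_2 has invariant factor 2 > 1, so H_1 = Z/2.
  H_2: rank ker ∂_2 − rank ∂_3 = (12 − 12) − 0 = 0, and there is no ∂_3, so H_2 = 0.

As a check, the Euler characteristic is 7 − 18 + 12 = 1, which agrees with 1 − 0 + 0 = 1.

H_0 = Z,  H_1 = Z/2,  H_2 = 0.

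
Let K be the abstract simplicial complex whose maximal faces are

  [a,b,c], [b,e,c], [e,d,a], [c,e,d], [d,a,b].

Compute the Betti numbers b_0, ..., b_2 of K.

Fix the vertex order a < b < c < d < e and write every simplex with vertices in increasing order. Then dim K = 2 and the simplices of K are:

  0-simplices (5): a, b, c, d, e
  1-simplices (10): ab, ac, ad, ae, bc, bd, be, cd, ce, de
  2-simplices (5): abc, abd, ade, bce, cde

giving chain groups C_0 ≅ Z^5, C_1 ≅ Z^10, C_2 ≅ Z^5.

The boundary map ∂_1: C_1 → C_0 sends each edge [p,q] (with p < q) to q − p. For instance
  ∂bc = c − b.
As a 5×10 matrix over Z this has rank 4, with invariant factors (1,1,1,1).

Boundary ∂_2: C_2 → C_1 maps a triangle to the signed sum of its edges. For instance
  ∂cde = de − ce + cd,
  ∂bce = ce − be + bc.
The 10×5 boundary matrix has rank 5 and Smith normal form diag(1,1,1,1,1).

From H_k ≅ ker(∂_k) / im(∂_{k+1}) we obtain:

  H_0: rank C_0 − rank ∂_1 = 5 − 4 = 1, and the invariant factors of ∂_1 are all 1, so H_0 ≅ Z.
  H_1: rank ker ∂_1 − rank ∂_2 = (10 − 4) − 5 = 1, and the invariant factors of ∂_2 are all 1, so H_1 ≅ Z.
  H_2: rank ker ∂_2 − rank ∂_3 = (5 − 5) − 0 = 0, and there is no ∂_3, so H_2 ≅ 0.

Hence the Betti numbers are b_0 = 1, b_1 = 1, b_2 = 0.

b_0 = 1, b_1 = 1, b_2 = 0.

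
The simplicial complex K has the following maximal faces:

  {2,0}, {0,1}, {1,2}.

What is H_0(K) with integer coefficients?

H_0 ≅ Z.

Order the vertices as 0 < 1 < 2. Listing each simplex with vertices in this order, K has dimension 1 with simplices:

  0-simplices (3): [0], [1], [2]
  1-simplices (3): [0,1], [0,2], [1,2]

giving chain groups C_0 ≅ Z^3, C_1 ≅ Z^3.

Boundary ∂_1: C_1 → C_0 sends each edge [p,q] (with p < q) to q − p. For instance
  ∂[0,1] = [1] − [0].
As a 3×3 matrix over Z this has rank 2, with invariant factors (1,1).

Reading off H_k = ker ∂_k / im ∂_{k+1}:

  H_0: rank C_0 − rank ∂_1 = 3 − 2 = 1, and the invariant factors of ∂_1 are all 1, so H_0 ≅ Z.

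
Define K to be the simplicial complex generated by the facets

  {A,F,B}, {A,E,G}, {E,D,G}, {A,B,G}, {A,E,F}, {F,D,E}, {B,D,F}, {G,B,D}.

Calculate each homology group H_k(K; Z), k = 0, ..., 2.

We work with the vertex ordering A < B < D < E < F < G. The simplices of K, each written with vertices in increasing order, are:

  0-simplices (6): A, B, D, E, F, G
  1-simplices (12): AB, AE, AF, AG, BD, BF, BG, DE, DF, DG, EF, EG
  2-simplices (8): ABF, ABG, AEF, AEG, BDF, BDG, DEF, DEG

so the chain groups are C_0 ≅ Z^6, C_1 ≅ Z^12, C_2 ≅ Z^8.

The boundary map ∂_1: C_1 → C_0 sends each edge [p,q] (with p < q) to q − p.
The resulting 6×12 matrix has rank 5, and its Smith normal form has invariant factors (1,1,1,1,1).

The boundary map ∂_2: C_2 → C_1 sends each 2-simplex [p,q,r] to [q,r] − [p,r] + [p,q]. For instance
  ∂AEG = EG − AG + AE,
  ∂ABG = BG − AG + AB.
The resulting 12×8 matrix has rank 7, and its Smith normal form has invariant factors (1,1,1,1,1,1,1).

From H_k ≅ ker(∂_k) / im(∂_{k+1}) we obtain:

  H_0: rank C_0 − rank ∂_1 = 6 − 5 = 1, and the invariant factors of ∂_1 are all 1, so H_0 ≅ Z.
  H_1: rank ker ∂_1 − rank ∂_2 = (12 − 5) − 7 = 0, and the invariant factors of ∂_2 are all 1, so H_1 ≅ 0.
  H_2: rank ker ∂_2 − rank ∂_3 = (8 − 7) − 0 = 1, and there is no ∂_3, so H_2 ≅ Z.

As a check, the Euler characteristic is 6 − 12 + 8 = 2, which agrees with 1 − 0 + 1 = 2.

H_0 ≅ Z,  H_1 = 0,  H_2 ≅ Z.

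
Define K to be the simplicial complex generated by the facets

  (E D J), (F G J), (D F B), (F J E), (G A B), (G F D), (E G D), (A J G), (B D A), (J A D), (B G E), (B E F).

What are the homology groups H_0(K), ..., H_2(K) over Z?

H_0 = Z,  H_1 = Z/2,  H_2 = 0.

Order the vertices as A < B < D < E < F < G < J. Listing each simplex with vertices in this order, K has dimension 2 with simplices:

  0-simplices (7): A, B, D, E, F, G, J
  1-simplices (18): AB, AD, AG, AJ, BD, BE, BF, BG, DE, DF, DG, DJ, EF, EG, EJ, FG, FJ, GJ
  2-simplices (12): ABD, ABG, ADJ, AGJ, BDF, BEF, BEG, DEG, DEJ, DFG, EFJ, FGJ

giving chain groups C_0 ≅ Z^7, C_1 ≅ Z^18, C_2 ≅ Z^12.

The boundary map ∂_1: C_1 → C_0 maps an edge to its endpoints' difference, ∂[p,q] = q − p.
The 7×18 boundary matrix has rank 6 and Smith normal form diag(1,1,1,1,1,1).

The boundary map ∂_2: C_2 → C_1 acts by ∂[p,q,r] = [q,r] − [p,r] + [p,q]. For instance
  ∂FGJ = GJ − FJ + FG,
  ∂BEF = EF − BF + BE.
As a 18×12 matrix over Z this has rank 12, with invariant factors (1,1,1,1,1,1,1,1,1,1,1,2).

From H_k ≅ ker(∂_k) / im(∂_{k+1}) we obtain:

  H_0: rank C_0 − rank ∂_1 = 7 − 6 = 1, and the invariant factors of ∂_1 are all 1, so H_0 ≅ Z.
  H_1: rank ker ∂_1 − rank ∂_2 = (18 − 6) − 12 = 0, and ∂_2 has invariant factor 2 > 1, so H_1 ≅ Z/2.
  H_2: rank ker ∂_2 − rank ∂_3 = (12 − 12) − 0 = 0, and there is no ∂_3, so H_2 ≅ 0.

(K is a triangulation of the real projective plane RP^2.)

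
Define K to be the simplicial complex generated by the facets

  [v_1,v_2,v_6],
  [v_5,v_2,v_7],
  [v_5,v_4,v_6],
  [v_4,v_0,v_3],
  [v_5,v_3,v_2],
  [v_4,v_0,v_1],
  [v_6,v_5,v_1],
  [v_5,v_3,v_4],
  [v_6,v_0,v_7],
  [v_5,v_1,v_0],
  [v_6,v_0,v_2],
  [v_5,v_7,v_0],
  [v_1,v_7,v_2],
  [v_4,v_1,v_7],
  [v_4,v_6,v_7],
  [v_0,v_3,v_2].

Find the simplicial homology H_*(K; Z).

Order the vertices as v_0 < v_1 < v_2 < v_3 < v_4 < v_5 < v_6 < v_7. Listing each simplex with vertices in this order, K has dimension 2 with simplices:

  0-simplices (8): [v_0], [v_1], [v_2], [v_3], [v_4], [v_5], [v_6], [v_7]
  1-simplices (24): (24 of them)
  2-simplices (16): (16 of them)

Hence C_0 ≅ Z^8, C_1 ≅ Z^24, C_2 ≅ Z^16.

∂_1: C_1 → C_0 maps an edge to its endpoints' difference, ∂[p,q] = q − p. For instance
  ∂[v_3,v_4] = [v_4] − [v_3].
This gives a 8×24 integer matrix of rank 7; reducing to Smith normal form yields diagonal entries (1,1,1,1,1,1,1).

Boundary ∂_2: C_2 → C_1 acts by ∂[p,q,r] = [q,r] − [p,r] + [p,q]. For instance
  ∂[v_0,v_5,v_7] = [v_5,v_7] − [v_0,v_7] + [v_0,v_5],
  ∂[v_0,v_1,v_5] = [v_1,v_5] − [v_0,v_5] + [v_0,v_1].
This gives a 24×16 integer matrix of rank 15; reducing to Smith normal form yields diagonal entries (1,1,1,1,1,1,1,1,1,1,1,1,1,1,1).

Computing H_k = (kernel of ∂_k) / (image of ∂_{k+1}):

  H_0: rank C_0 − rank ∂_1 = 8 − 7 = 1, and the invariant factors of ∂_1 are all 1, so H_0 ≅ Z.
  H_1: rank ker ∂_1 − rank ∂_2 = (24 − 7) − 15 = 2, and the invariant factors of ∂_2 are all 1, so H_1 ≅ Z^2.
  H_2: rank ker ∂_2 − rank ∂_3 = (16 − 15) − 0 = 1, and there is no ∂_3, so H_2 ≅ Z.

H_0 ≅ Z,  H_1 ≅ Z^2,  H_2 ≅ Z.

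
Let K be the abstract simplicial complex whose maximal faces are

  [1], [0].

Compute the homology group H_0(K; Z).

H_0 ≅ Z^2.

Take the total order 0 < 1 on the vertex set. Then K (dimension 0) consists of the simplices:

  0-simplices (2): [0], [1]

Hence C_0 ≅ Z^2.

Now H_k = ker ∂_k / im ∂_{k+1}, so:

  H_0: rank C_0 − rank ∂_1 = 2 − 0 = 2, and there is no ∂_1, so H_0 = Z^2.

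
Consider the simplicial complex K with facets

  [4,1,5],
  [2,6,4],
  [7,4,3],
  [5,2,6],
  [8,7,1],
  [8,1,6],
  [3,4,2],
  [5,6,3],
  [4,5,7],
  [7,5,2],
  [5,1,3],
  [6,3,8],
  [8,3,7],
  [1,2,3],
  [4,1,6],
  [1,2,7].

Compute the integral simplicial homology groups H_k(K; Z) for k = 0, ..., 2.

H_0 ≅ Z,  H_1 ≅ Z^2,  H_2 ≅ Z.

Take the total order 1 < 2 < 3 < 4 < 5 < 6 < 7 < 8 on the vertex set. Then K (dimension 2) consists of the simplices:

  0-simplices (8): [1], [2], [3], [4], [5], [6], [7], [8]
  1-simplices (24): (24 of them)
  2-simplices (16): [1,2,3], [1,2,7], [1,3,5], [1,4,5], [1,4,6], [1,6,8], [1,7,8], [2,3,4], [2,4,6], [2,5,6], [2,5,7], [3,4,7], [3,5,6], [3,6,8], [3,7,8], [4,5,7]

so the chain groups are C_0 ≅ Z^8, C_1 ≅ Z^24, C_2 ≅ Z^16.

The boundary map ∂_1: C_1 → C_0 sends each edge [p,q] (with p < q) to q − p. For instance
  ∂[6,8] = [8] − [6].
The 8×24 boundary matrix has rank 7 and Smith normal form diag(1,1,1,1,1,1,1).

∂_2: C_2 → C_1 maps a triangle to the signed sum of its edges. For instance
  ∂[3,6,8] = [6,8] − [3,8] + [3,6],
  ∂[2,4,6] = [4,6] − [2,6] + [2,4].
The 24×16 boundary matrix has rank 15 and Smith normal form diag(1,1,1,1,1,1,1,1,1,1,1,1,1,1,1).

Now H_k = ker ∂_k / im ∂_{k+1}, so:

  H_0: rank C_0 − rank ∂_1 = 8 − 7 = 1, and the invariant factors of ∂_1 are all 1, so H_0 ≅ Z.
  H_1: rank ker ∂_1 − rank ∂_2 = (24 − 7) − 15 = 2, and the invariant factors of ∂_2 are all 1, so H_1 ≅ Z^2.
  H_2: rank ker ∂_2 − rank ∂_3 = (16 − 15) − 0 = 1, and there is no ∂_3, so H_2 ≅ Z.

(K is a triangulation of the torus T^2.)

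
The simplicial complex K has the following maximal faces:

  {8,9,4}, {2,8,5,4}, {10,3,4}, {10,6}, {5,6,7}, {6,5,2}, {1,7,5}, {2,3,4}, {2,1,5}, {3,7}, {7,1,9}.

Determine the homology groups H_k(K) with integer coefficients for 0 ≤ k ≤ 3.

H_0 ≅ Z,  H_1 ≅ Z^3,  H_2 = 0,  H_3 = 0.

Take the total order 1 < 2 < 3 < 4 < 5 < 6 < 7 < 8 < 9 < 10 on the vertex set. Then K (dimension 3) consists of the simplices:

  0-simplices (10): [1], [2], [3], [4], [5], [6], [7], [8], [9], [10]
  1-simplices (23): (23 of them)
  2-simplices (12): [1,2,5], [1,5,7], [1,7,9], [2,3,4], [2,4,5], [2,4,8], [2,5,6], [2,5,8], [3,4,10], [4,5,8], [4,8,9], [5,6,7]
  3-simplices (1): [2,4,5,8]

Hence C_0 ≅ Z^10, C_1 ≅ Z^23, C_2 ≅ Z^12, C_3 ≅ Z^1.

The boundary map ∂_1: C_1 → C_0 sends each edge [p,q] (with p < q) to q − p.
This gives a 10×23 integer matrix of rank 9; reducing to Smith normal form yields diagonal entries (1,1,1,1,1,1,1,1,1).

∂_2: C_2 → C_1 maps a triangle to the signed sum of its edges. For instance
  ∂[3,4,10] = [4,10] − [3,10] + [3,4],
  ∂[1,7,9] = [7,9] − [1,9] + [1,7].
The 23×12 boundary matrix has rank 11 and Smith normal form diag(1,1,1,1,1,1,1,1,1,1,1).

The boundary map ∂_3: C_3 → C_2 sends each 3-simplex σ to the alternating sum Σ_i (−1)^i (σ with its i-th vertex removed). For instance
  ∂[2,4,5,8] = [4,5,8] − [2,5,8] + [2,4,8] − [2,4,5].
The resulting 12×1 matrix has rank 1, and its Smith normal form has invariant factors (1).

Now H_k = ker ∂_k / im ∂_{k+1}, so:

  H_0: rank C_0 − rank ∂_1 = 10 − 9 = 1, and the invariant factors of ∂_1 are all 1, so H_0 = Z.
  H_1: rank ker ∂_1 − rank ∂_2 = (23 − 9) − 11 = 3, and the invariant factors of ∂_2 are all 1, so H_1 = Z^3.
  H_2: rank ker ∂_2 − rank ∂_3 = (12 − 11) − 1 = 0, and the invariant factors of ∂_3 are all 1, so H_2 = 0.
  H_3: rank ker ∂_3 − rank ∂_4 = (1 − 1) − 0 = 0, and there is no ∂_4, so H_3 = 0.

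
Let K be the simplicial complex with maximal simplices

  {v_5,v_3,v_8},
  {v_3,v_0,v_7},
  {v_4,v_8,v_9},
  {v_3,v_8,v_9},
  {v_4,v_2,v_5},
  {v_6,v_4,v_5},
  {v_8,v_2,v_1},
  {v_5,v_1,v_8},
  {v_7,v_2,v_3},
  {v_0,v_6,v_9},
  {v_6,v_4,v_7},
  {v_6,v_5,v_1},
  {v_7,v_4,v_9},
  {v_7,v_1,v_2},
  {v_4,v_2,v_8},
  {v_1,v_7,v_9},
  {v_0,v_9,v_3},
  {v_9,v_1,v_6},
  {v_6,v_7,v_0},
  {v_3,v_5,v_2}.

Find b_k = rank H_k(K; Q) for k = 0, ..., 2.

b_0 = 1, b_1 = 1, b_2 = 0.

We work with the vertex ordering v_0 < v_1 < v_2 < v_3 < v_4 < v_5 < v_6 < v_7 < v_8 < v_9. The simplices of K, each written with vertices in increasing order, are:

  0-simplices (10): [v_0], [v_1], [v_2], [v_3], [v_4], [v_5], [v_6], [v_7], [v_8], [v_9]
  1-simplices (30): (30 of them)
  2-simplices (20): (20 of them)

so the chain groups are C_0 ≅ Z^10, C_1 ≅ Z^30, C_2 ≅ Z^20.

∂_1: C_1 → C_0 is given by ∂[p,q] = [q] − [p].
The resulting 10×30 matrix has rank 9, and its Smith normal form has invariant factors (1,1,1,1,1,1,1,1,1).

∂_2: C_2 → C_1 acts by ∂[p,q,r] = [q,r] − [p,r] + [p,q]. For instance
  ∂[v_2,v_3,v_7] = [v_3,v_7] − [v_2,v_7] + [v_2,v_3],
  ∂[v_3,v_8,v_9] = [v_8,v_9] − [v_3,v_9] + [v_3,v_8].
This gives a 30×20 integer matrix of rank 20; reducing to Smith normal form yields diagonal entries (1,1,1,1,1,1,1,1,1,1,1,1,1,1,1,1,1,1,1,2).

Now H_k = ker ∂_k / im ∂_{k+1}, so:

  H_0: rank C_0 − rank ∂_1 = 10 − 9 = 1, and the invariant factors of ∂_1 are all 1, so H_0 = Z.
  H_1: rank ker ∂_1 − rank ∂_2 = (30 − 9) − 20 = 1, and ∂_2 has invariant factor 2 > 1, so H_1 = Z ⊕ Z/2.
  H_2: rank ker ∂_2 − rank ∂_3 = (20 − 20) − 0 = 0, and there is no ∂_3, so H_2 = 0.

Hence the Betti numbers are b_0 = 1, b_1 = 1, b_2 = 0.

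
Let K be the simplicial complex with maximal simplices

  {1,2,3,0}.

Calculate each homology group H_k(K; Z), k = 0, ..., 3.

Order the vertices as 0 < 1 < 2 < 3. Listing each simplex with vertices in this order, K has dimension 3 with simplices:

  0-simplices (4): [0], [1], [2], [3]
  1-simplices (6): [0,1], [0,2], [0,3], [1,2], [1,3], [2,3]
  2-simplices (4): [0,1,2], [0,1,3], [0,2,3], [1,2,3]
  3-simplices (1): [0,1,2,3]

Hence C_0 ≅ Z^4, C_1 ≅ Z^6, C_2 ≅ Z^4, C_3 ≅ Z^1.

The boundary map ∂_1: C_1 → C_0 is given by ∂[p,q] = [q] − [p].
The resulting 4×6 matrix has rank 3, and its Smith normal form has invariant factors (1,1,1).

The boundary map ∂_2: C_2 → C_1 sends each 2-simplex [p,q,r] to [q,r] − [p,r] + [p,q]. For instance
  ∂[1,2,3] = [2,3] − [1,3] + [1,2],
  ∂[0,1,2] = [1,2] − [0,2] + [0,1].
This gives a 6×4 integer matrix of rank 3; reducing to Smith normal form yields diagonal entries (1,1,1).

∂_3: C_3 → C_2 sends each 3-simplex σ to the alternating sum Σ_i (−1)^i (σ with its i-th vertex removed). For instance
  ∂[0,1,2,3] = [1,2,3] − [0,2,3] + [0,1,3] − [0,1,2].
The 4×1 boundary matrix has rank 1 and Smith normal form diag(1).

Now H_k = ker ∂_k / im ∂_{k+1}, so:

  H_0: rank C_0 − rank ∂_1 = 4 − 3 = 1, and the invariant factors of ∂_1 are all 1, so H_0 = Z.
  H_1: rank ker ∂_1 − rank ∂_2 = (6 − 3) − 3 = 0, and the invariant factors of ∂_2 are all 1, so H_1 = 0.
  H_2: rank ker ∂_2 − rank ∂_3 = (4 − 3) − 1 = 0, and the invariant factors of ∂_3 are all 1, so H_2 = 0.
  H_3: rank ker ∂_3 − rank ∂_4 = (1 − 1) − 0 = 0, and there is no ∂_4, so H_3 = 0.

(K is a triangulation of the 3-simplex.)

H_0 ≅ Z,  H_1 = 0,  H_2 = 0,  H_3 = 0.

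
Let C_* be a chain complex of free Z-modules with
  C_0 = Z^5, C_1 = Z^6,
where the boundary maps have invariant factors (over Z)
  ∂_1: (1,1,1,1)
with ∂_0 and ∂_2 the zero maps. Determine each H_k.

H_0: b_0 = 5 − 0 − 4 = 1; torsion from ∂_1 factors > 1: none. So H_0 = Z.
H_1: b_1 = 6 − 4 − 0 = 2; torsion from ∂_2 factors > 1: none. So H_1 = Z^2.

H_0 = Z,  H_1 = Z^2.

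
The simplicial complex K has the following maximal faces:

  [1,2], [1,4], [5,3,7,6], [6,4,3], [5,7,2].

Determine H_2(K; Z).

H_2 ≅ 0.

We work with the vertex ordering 1 < 2 < 3 < 4 < 5 < 6 < 7. The simplices of K, each written with vertices in increasing order, are:

  0-simplices (7): [1], [2], [3], [4], [5], [6], [7]
  1-simplices (12): [1,2], [1,4], [2,5], [2,7], [3,4], [3,5], [3,6], [3,7], [4,6], [5,6], [5,7], [6,7]
  2-simplices (6): [2,5,7], [3,4,6], [3,5,6], [3,5,7], [3,6,7], [5,6,7]
  3-simplices (1): [3,5,6,7]

so the chain groups are C_0 ≅ Z^7, C_1 ≅ Z^12, C_2 ≅ Z^6, C_3 ≅ Z^1.

The boundary map ∂_1: C_1 → C_0 maps an edge to its endpoints' difference, ∂[p,q] = q − p.
The resulting 7×12 matrix has rank 6, and its Smith normal form has invariant factors (1,1,1,1,1,1).

∂_2: C_2 → C_1 acts by ∂[p,q,r] = [q,r] − [p,r] + [p,q]. For instance
  ∂[3,5,6] = [5,6] − [3,6] + [3,5],
  ∂[5,6,7] = [6,7] − [5,7] + [5,6].
This gives a 12×6 integer matrix of rank 5; reducing to Smith normal form yields diagonal entries (1,1,1,1,1).

The boundary map ∂_3: C_3 → C_2 sends each 3-simplex σ to the alternating sum Σ_i (−1)^i (σ with its i-th vertex removed). For instance
  ∂[3,5,6,7] = [5,6,7] − [3,6,7] + [3,5,7] − [3,5,6].
The 6×1 boundary matrix has rank 1 and Smith normal form diag(1).

Reading off H_k = ker ∂_k / im ∂_{k+1}:

  H_2: rank ker ∂_2 − rank ∂_3 = (6 − 5) − 1 = 0, and the invariant factors of ∂_3 are all 1, so H_2 = 0.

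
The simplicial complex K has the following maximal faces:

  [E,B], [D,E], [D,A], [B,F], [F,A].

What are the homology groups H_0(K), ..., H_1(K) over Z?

H_0 ≅ Z,  H_1 ≅ Z.

K has 5 vertices, 5 edges.
rank ∂_0 = 0, rank ∂_1 = 4 ⇒ b_0 = 5 − 0 − 4 = 1; all invariant factors of ∂_1 are 1 so no torsion. So H_0 ≅ Z.
rank ∂_1 = 4, rank ∂_2 = 0 ⇒ b_1 = 5 − 4 − 0 = 1. So H_1 ≅ Z.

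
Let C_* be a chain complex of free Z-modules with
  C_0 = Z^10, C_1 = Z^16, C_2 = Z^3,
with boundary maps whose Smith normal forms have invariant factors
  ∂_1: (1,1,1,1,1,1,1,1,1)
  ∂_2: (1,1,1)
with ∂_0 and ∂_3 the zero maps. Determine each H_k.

H_0: b_0 = 10 − 0 − 9 = 1; torsion from ∂_1 factors > 1: none. So H_0 = Z.
H_1: b_1 = 16 − 9 − 3 = 4; torsion from ∂_2 factors > 1: none. So H_1 = Z^4.
H_2: b_2 = 3 − 3 − 0 = 0; torsion from ∂_3 factors > 1: none. So H_2 = 0.

H_0 = Z,  H_1 = Z^4,  H_2 = 0.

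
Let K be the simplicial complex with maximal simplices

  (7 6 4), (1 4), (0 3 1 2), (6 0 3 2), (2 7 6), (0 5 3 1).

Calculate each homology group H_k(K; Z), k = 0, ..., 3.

H_0 ≅ Z,  H_1 ≅ Z,  H_2 = 0,  H_3 = 0.

Order the vertices as 0 < 1 < 2 < 3 < 4 < 5 < 6 < 7. Listing each simplex with vertices in this order, K has dimension 3 with simplices:

  0-simplices (8): [0], [1], [2], [3], [4], [5], [6], [7]
  1-simplices (17): [0,1], [0,2], [0,3], [0,5], [0,6], [1,2], [1,3], [1,4], [1,5], [2,3], [2,6], [2,7], [3,5], [3,6], [4,6], [4,7], [6,7]
  2-simplices (12): [0,1,2], [0,1,3], [0,1,5], [0,2,3], [0,2,6], [0,3,5], [0,3,6], [1,2,3], [1,3,5], [2,3,6], [2,6,7], [4,6,7]
  3-simplices (3): [0,1,2,3], [0,1,3,5], [0,2,3,6]

so the chain groups are C_0 ≅ Z^8, C_1 ≅ Z^17, C_2 ≅ Z^12, C_3 ≅ Z^3.

Boundary ∂_1: C_1 → C_0 sends each edge [p,q] (with p < q) to q − p.
The 8×17 boundary matrix has rank 7 and Smith normal form diag(1,1,1,1,1,1,1).

The boundary map ∂_2: C_2 → C_1 maps a triangle to the signed sum of its edges. For instance
  ∂[1,2,3] = [2,3] − [1,3] + [1,2],
  ∂[2,3,6] = [3,6] − [2,6] + [2,3].
This gives a 17×12 integer matrix of rank 9; reducing to Smith normal form yields diagonal entries (1,1,1,1,1,1,1,1,1).

The boundary map ∂_3: C_3 → C_2 sends each 3-simplex σ to the alternating sum Σ_i (−1)^i (σ with its i-th vertex removed). For instance
  ∂[0,1,2,3] = [1,2,3] − [0,2,3] + [0,1,3] − [0,1,2],
  ∂[0,1,3,5] = [1,3,5] − [0,3,5] + [0,1,5] − [0,1,3].
The 12×3 boundary matrix has rank 3 and Smith normal form diag(1,1,1).

Reading off H_k = ker ∂_k / im ∂_{k+1}:

  H_0: rank C_0 − rank ∂_1 = 8 − 7 = 1, and the invariant factors of ∂_1 are all 1, so H_0 = Z.
  H_1: rank ker ∂_1 − rank ∂_2 = (17 − 7) − 9 = 1, and the invariant factors of ∂_2 are all 1, so H_1 = Z.
  H_2: rank ker ∂_2 − rank ∂_3 = (12 − 9) − 3 = 0, and the invariant factors of ∂_3 are all 1, so H_2 = 0.
  H_3: rank ker ∂_3 − rank ∂_4 = (3 − 3) − 0 = 0, and there is no ∂_4, so H_3 = 0.

As a check, the Euler characteristic is 8 − 17 + 12 − 3 = 0, which agrees with 1 − 1 + 0 − 0 = 0.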